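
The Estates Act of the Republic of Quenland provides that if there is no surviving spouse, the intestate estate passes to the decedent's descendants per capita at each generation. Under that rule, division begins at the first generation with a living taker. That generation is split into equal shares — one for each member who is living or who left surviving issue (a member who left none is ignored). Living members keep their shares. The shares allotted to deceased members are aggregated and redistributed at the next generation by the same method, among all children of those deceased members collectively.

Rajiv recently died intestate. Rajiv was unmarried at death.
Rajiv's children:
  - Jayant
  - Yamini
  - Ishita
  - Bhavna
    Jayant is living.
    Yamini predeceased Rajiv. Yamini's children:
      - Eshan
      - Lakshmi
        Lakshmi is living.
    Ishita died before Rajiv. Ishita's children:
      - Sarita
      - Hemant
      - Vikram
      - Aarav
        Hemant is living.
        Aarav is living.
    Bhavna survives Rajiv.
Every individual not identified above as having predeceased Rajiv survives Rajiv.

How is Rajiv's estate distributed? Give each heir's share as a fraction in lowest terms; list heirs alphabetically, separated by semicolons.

Aarav 1/12; Bhavna 1/4; Eshan 1/12; Hemant 1/12; Jayant 1/4; Lakshmi 1/12; Sarita 1/12; Vikram 1/12

There is no surviving spouse, so the entire estate passes to Rajiv's descendants per capita at each generation.
At generation 1 (Jayant, Yamini, Ishita, Bhavna) there are 4 shares of (1)/4 = 1/4 each.
Living: Jayant and Bhavna — each takes 1/4.
Deceased: Yamini and Ishita. Their combined 1/2 is pooled and carried to generation 2.
At generation 2 (Eshan, Lakshmi, Sarita, Hemant, Vikram, Aarav) there are 6 shares of (1/2)/6 = 1/12 each.
Living: Eshan, Lakshmi, Sarita, Hemant, Vikram, and Aarav — each takes 1/12.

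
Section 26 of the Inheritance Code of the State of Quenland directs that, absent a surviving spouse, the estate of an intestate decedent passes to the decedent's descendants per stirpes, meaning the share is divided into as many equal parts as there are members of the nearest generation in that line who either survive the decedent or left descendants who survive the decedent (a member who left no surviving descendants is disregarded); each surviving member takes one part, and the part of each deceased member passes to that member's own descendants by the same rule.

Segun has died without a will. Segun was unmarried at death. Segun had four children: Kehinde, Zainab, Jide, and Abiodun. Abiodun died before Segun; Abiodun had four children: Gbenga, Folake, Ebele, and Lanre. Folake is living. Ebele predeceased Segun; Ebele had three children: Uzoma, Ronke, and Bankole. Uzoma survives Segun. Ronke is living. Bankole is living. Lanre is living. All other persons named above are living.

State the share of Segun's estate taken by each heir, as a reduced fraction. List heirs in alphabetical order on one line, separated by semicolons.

Bankole 1/48; Folake 1/16; Gbenga 1/16; Jide 1/4; Kehinde 1/4; Lanre 1/16; Ronke 1/48; Uzoma 1/48; Zainab 1/4

There is no surviving spouse, so the entire estate passes to Segun's descendants per stirpes.
The estate is divided into 4 equal shares of 1/4 among Kehinde, Zainab, Jide, Abiodun.
Kehinde is living and takes 1/4.
Zainab is living and takes 1/4.
Jide is living and takes 1/4.
Abiodun predeceased; the 1/4 allotted to Abiodun's branch passes to Abiodun's issue by representation.
The 1/4 is divided into 4 equal shares of 1/16 among Gbenga, Folake, Ebele, Lanre.
Gbenga is living and takes 1/16.
Folake is living and takes 1/16.
Ebele predeceased; the 1/16 allotted to Ebele's branch passes to Ebele's issue by representation.
The 1/16 is divided into 3 equal shares of 1/48 among Uzoma, Ronke, Bankole.
Uzoma is living and takes 1/48.
Ronke is living and takes 1/48.
Bankole is living and takes 1/48.
Lanre is living and takes 1/16.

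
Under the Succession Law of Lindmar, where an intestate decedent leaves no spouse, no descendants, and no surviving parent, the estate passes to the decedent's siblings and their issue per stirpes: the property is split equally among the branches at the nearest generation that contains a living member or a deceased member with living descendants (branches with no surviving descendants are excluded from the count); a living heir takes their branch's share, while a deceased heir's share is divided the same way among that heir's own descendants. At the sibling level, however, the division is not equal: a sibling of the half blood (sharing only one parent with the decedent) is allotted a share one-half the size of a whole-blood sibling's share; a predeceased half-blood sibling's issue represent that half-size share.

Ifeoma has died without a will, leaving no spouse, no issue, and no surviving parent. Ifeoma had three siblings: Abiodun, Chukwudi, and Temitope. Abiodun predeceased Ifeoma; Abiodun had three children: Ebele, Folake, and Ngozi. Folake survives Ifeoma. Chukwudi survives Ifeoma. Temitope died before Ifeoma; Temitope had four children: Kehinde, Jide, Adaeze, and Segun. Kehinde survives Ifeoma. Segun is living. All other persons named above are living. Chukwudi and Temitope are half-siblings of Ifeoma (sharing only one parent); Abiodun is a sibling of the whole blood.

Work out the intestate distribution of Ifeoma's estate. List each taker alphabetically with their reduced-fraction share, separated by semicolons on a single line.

No spouse, descendants, or parent survives, so the estate passes to Ifeoma's siblings per stirpes.
Half-blood siblings count for one-half the weight of whole-blood siblings at the initial division.
Dividing 1 in proportion to weights (total weight 2): Abiodun (weight 1) → 1/2; Chukwudi (weight 1/2) → 1/4; Temitope (weight 1/2) → 1/4.
Abiodun predeceased; the 1/2 allotted to Abiodun's branch passes to Abiodun's issue by representation.
The 1/2 is divided into 3 equal shares of 1/6 among Ebele, Folake, Ngozi.
Ebele is living and takes 1/6.
Folake is living and takes 1/6.
Ngozi is living and takes 1/6.
Chukwudi is living and takes 1/4.
Temitope predeceased; the 1/4 allotted to Temitope's branch passes to Temitope's issue by representation.
The 1/4 is divided into 4 equal shares of 1/16 among Kehinde, Jide, Adaeze, Segun.
Kehinde is living and takes 1/16.
Jide is living and takes 1/16.
Adaeze is living and takes 1/16.
Segun is living and takes 1/16.

Adaeze 1/16; Chukwudi 1/4; Ebele 1/6; Folake 1/6; Jide 1/16; Kehinde 1/16; Ngozi 1/6; Segun 1/16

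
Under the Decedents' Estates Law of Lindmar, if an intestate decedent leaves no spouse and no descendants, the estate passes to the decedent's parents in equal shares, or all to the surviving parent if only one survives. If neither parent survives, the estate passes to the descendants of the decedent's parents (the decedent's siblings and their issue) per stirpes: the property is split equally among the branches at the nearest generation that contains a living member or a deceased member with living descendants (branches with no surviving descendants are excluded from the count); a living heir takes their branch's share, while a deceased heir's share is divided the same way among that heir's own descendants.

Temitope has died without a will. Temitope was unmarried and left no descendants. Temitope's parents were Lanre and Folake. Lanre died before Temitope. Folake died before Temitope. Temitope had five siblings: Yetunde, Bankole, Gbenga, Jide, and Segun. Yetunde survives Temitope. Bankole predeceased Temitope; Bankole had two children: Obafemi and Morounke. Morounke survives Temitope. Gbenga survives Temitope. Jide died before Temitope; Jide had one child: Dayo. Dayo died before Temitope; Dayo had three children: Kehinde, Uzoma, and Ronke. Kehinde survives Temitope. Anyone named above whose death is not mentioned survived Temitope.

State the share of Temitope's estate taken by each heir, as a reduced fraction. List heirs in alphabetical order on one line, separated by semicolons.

Gbenga 1/5; Kehinde 1/15; Morounke 1/10; Obafemi 1/10; Ronke 1/15; Segun 1/5; Uzoma 1/15; Yetunde 1/5

Neither parent survives and there are no descendants, so the estate passes to Temitope's siblings and their issue per stirpes.
The estate is divided into 5 equal shares of 1/5 among Yetunde, Bankole, Gbenga, Jide, Segun.
Yetunde is living and takes 1/5.
Bankole predeceased; the 1/5 allotted to Bankole's branch passes to Bankole's issue by representation.
The 1/5 is divided into 2 equal shares of 1/10 among Obafemi, Morounke.
Obafemi is living and takes 1/10.
Morounke is living and takes 1/10.
Gbenga is living and takes 1/5.
Jide predeceased; the 1/5 allotted to Jide's branch passes to Jide's issue by representation.
Dayo's line is the sole branch at this level, so the full 1/5 passes to Dayo's issue by representation.
The 1/5 is divided into 3 equal shares of 1/15 among Kehinde, Uzoma, Ronke.
Kehinde is living and takes 1/15.
Uzoma is living and takes 1/15.
Ronke is living and takes 1/15.
Segun is living and takes 1/5.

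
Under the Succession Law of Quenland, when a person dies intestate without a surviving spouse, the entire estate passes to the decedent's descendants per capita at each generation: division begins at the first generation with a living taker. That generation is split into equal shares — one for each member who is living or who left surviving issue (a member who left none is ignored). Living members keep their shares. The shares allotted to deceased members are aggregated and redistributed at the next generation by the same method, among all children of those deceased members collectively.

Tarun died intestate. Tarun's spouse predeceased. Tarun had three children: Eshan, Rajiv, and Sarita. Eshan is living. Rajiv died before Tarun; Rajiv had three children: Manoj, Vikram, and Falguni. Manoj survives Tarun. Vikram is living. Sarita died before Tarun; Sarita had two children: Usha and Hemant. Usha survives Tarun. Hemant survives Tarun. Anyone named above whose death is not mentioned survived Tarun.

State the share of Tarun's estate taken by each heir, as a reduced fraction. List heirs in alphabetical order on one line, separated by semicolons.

Eshan 1/3; Falguni 2/15; Hemant 2/15; Manoj 2/15; Usha 2/15; Vikram 2/15

There is no surviving spouse, so the entire estate passes to Tarun's descendants per capita at each generation.
At generation 1 (Eshan, Rajiv, Sarita) there are 3 shares of (1)/3 = 1/3 each.
Living: Eshan — each takes 1/3.
Deceased: Rajiv and Sarita. Their combined 2/3 is pooled and carried to generation 2.
At generation 2 (Manoj, Vikram, Falguni, Usha, Hemant) there are 5 shares of (2/3)/5 = 2/15 each.
Living: Manoj, Vikram, Falguni, Usha, and Hemant — each takes 2/15.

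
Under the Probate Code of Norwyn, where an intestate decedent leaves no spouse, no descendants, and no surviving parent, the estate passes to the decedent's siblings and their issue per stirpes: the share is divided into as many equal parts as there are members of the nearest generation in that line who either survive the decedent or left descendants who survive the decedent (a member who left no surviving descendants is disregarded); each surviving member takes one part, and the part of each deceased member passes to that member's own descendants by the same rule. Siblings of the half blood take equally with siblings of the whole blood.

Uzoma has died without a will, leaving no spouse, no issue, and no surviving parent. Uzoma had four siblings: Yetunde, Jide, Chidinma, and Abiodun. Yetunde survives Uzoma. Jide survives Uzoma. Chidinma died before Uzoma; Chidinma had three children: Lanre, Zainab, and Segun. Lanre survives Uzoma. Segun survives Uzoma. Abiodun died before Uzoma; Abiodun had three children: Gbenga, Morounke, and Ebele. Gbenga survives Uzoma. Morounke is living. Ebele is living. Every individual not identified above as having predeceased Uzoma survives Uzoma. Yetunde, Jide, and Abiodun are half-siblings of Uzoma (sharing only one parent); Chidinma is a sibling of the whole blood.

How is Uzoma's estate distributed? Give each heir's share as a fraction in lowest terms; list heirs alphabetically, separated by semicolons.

Ebele 1/12; Gbenga 1/12; Jide 1/4; Lanre 1/12; Morounke 1/12; Segun 1/12; Yetunde 1/4; Zainab 1/12

No spouse, descendants, or parent survives, so the estate passes to Uzoma's siblings per stirpes.
Half-blood and whole-blood siblings take equally under the stated rule.
The estate is divided into 4 equal shares of 1/4 among Yetunde, Jide, Chidinma, Abiodun.
Yetunde is living and takes 1/4.
Jide is living and takes 1/4.
Chidinma predeceased; the 1/4 allotted to Chidinma's branch passes to Chidinma's issue by representation.
The 1/4 is divided into 3 equal shares of 1/12 among Lanre, Zainab, Segun.
Lanre is living and takes 1/12.
Zainab is living and takes 1/12.
Segun is living and takes 1/12.
Abiodun predeceased; the 1/4 allotted to Abiodun's branch passes to Abiodun's issue by representation.
The 1/4 is divided into 3 equal shares of 1/12 among Gbenga, Morounke, Ebele.
Gbenga is living and takes 1/12.
Morounke is living and takes 1/12.
Ebele is living and takes 1/12.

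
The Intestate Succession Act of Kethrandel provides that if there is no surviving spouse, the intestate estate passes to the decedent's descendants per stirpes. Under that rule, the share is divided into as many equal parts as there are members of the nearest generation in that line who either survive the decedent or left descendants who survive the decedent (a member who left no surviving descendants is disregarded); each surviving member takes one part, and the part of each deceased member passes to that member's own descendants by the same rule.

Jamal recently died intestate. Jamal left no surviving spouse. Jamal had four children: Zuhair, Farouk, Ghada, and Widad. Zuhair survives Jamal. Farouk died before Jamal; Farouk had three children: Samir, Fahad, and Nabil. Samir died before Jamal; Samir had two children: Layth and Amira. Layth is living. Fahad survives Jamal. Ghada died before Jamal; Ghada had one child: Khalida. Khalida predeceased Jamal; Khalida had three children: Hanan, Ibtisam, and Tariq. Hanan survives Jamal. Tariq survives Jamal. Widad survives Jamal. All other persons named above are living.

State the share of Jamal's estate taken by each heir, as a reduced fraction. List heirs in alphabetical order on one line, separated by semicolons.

There is no surviving spouse, so the entire estate passes to Jamal's descendants per stirpes.
The estate is divided into 4 equal shares of 1/4 among Zuhair, Farouk, Ghada, Widad.
Zuhair is living and takes 1/4.
Farouk predeceased; the 1/4 allotted to Farouk's branch passes to Farouk's issue by representation.
The 1/4 is divided into 3 equal shares of 1/12 among Samir, Fahad, Nabil.
Samir predeceased; the 1/12 allotted to Samir's branch passes to Samir's issue by representation.
The 1/12 is divided into 2 equal shares of 1/24 among Layth, Amira.
Layth is living and takes 1/24.
Amira is living and takes 1/24.
Fahad is living and takes 1/12.
Nabil is living and takes 1/12.
Ghada predeceased; the 1/4 allotted to Ghada's branch passes to Ghada's issue by representation.
Khalida's line is the sole branch at this level, so the full 1/4 passes to Khalida's issue by representation.
The 1/4 is divided into 3 equal shares of 1/12 among Hanan, Ibtisam, Tariq.
Hanan is living and takes 1/12.
Ibtisam is living and takes 1/12.
Tariq is living and takes 1/12.
Widad is living and takes 1/4.

Amira 1/24; Fahad 1/12; Hanan 1/12; Ibtisam 1/12; Layth 1/24; Nabil 1/12; Tariq 1/12; Widad 1/4; Zuhair 1/4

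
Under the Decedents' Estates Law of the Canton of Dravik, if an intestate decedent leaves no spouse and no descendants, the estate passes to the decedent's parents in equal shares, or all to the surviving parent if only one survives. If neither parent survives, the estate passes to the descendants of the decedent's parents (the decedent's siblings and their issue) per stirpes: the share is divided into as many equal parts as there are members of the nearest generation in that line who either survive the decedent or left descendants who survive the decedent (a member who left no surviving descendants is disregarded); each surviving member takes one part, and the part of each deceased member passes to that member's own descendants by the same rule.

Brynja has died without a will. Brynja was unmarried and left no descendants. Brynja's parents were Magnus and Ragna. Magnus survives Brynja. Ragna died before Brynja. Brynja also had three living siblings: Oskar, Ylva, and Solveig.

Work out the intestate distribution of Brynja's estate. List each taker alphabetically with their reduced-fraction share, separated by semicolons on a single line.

Only one parent, Magnus, survives, so Magnus takes the entire estate. The siblings take nothing because a surviving parent has priority.

Magnus 1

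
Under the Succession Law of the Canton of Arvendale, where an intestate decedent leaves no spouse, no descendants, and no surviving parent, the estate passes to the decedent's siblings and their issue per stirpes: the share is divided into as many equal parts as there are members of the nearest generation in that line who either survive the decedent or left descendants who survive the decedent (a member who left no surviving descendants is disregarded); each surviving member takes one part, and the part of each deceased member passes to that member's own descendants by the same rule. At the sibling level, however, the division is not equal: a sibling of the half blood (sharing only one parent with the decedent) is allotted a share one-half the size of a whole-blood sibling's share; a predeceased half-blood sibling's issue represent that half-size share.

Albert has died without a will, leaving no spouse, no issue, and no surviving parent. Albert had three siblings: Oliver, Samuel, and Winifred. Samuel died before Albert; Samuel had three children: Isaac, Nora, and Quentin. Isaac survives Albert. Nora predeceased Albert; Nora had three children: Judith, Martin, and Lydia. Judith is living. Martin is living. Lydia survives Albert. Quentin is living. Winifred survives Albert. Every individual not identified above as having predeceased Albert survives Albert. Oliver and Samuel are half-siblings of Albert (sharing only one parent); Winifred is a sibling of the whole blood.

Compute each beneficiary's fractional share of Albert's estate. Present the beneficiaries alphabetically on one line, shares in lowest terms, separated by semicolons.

No spouse, descendants, or parent survives, so the estate passes to Albert's siblings per stirpes.
Half-blood siblings count for one-half the weight of whole-blood siblings at the initial division.
Dividing 1 in proportion to weights (total weight 2): Oliver (weight 1/2) → 1/4; Samuel (weight 1/2) → 1/4; Winifred (weight 1) → 1/2.
Oliver is living and takes 1/4.
Samuel predeceased; the 1/4 allotted to Samuel's branch passes to Samuel's issue by representation.
The 1/4 is divided into 3 equal shares of 1/12 among Isaac, Nora, Quentin.
Isaac is living and takes 1/12.
Nora predeceased; the 1/12 allotted to Nora's branch passes to Nora's issue by representation.
The 1/12 is divided into 3 equal shares of 1/36 among Judith, Martin, Lydia.
Judith is living and takes 1/36.
Martin is living and takes 1/36.
Lydia is living and takes 1/36.
Quentin is living and takes 1/12.
Winifred is living and takes 1/2.

Isaac 1/12; Judith 1/36; Lydia 1/36; Martin 1/36; Oliver 1/4; Quentin 1/12; Winifred 1/2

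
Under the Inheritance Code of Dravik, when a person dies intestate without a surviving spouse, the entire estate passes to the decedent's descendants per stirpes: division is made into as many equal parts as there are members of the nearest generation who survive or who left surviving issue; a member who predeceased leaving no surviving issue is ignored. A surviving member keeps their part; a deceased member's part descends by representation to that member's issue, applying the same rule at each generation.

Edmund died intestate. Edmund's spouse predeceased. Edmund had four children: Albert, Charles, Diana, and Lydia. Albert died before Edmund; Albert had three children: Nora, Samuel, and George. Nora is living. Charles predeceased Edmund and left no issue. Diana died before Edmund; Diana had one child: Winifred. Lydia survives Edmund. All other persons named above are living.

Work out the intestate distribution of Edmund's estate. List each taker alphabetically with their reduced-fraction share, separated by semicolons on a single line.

George 1/9; Lydia 1/3; Nora 1/9; Samuel 1/9; Winifred 1/3

There is no surviving spouse, so the entire estate passes to Edmund's descendants per stirpes.
Charles left no surviving issue, so that branch lapses and is disregarded.
The estate is divided into 3 equal shares of 1/3 among Albert, Diana, Lydia.
Albert predeceased; the 1/3 allotted to Albert's branch passes to Albert's issue by representation.
The 1/3 is divided into 3 equal shares of 1/9 among Nora, Samuel, George.
Nora is living and takes 1/9.
Samuel is living and takes 1/9.
George is living and takes 1/9.
Diana predeceased; the 1/3 allotted to Diana's branch passes to Diana's issue by representation.
Winifred is the sole taker at this level and receives the full 1/3.
Lydia is living and takes 1/3.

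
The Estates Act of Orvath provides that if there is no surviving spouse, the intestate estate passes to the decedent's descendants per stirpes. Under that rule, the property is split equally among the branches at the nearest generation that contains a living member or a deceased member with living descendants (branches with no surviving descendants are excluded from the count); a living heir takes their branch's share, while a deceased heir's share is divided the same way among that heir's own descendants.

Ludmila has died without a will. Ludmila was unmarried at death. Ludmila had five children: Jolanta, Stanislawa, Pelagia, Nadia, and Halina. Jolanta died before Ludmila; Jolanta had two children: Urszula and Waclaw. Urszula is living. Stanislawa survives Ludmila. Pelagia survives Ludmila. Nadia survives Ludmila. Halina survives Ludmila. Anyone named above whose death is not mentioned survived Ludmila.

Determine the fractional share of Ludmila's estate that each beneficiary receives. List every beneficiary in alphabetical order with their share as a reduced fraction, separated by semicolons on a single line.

Halina 1/5; Nadia 1/5; Pelagia 1/5; Stanislawa 1/5; Urszula 1/10; Waclaw 1/10

There is no surviving spouse, so the entire estate passes to Ludmila's descendants per stirpes.
The estate is divided into 5 equal shares of 1/5 among Jolanta, Stanislawa, Pelagia, Nadia, Halina.
Jolanta predeceased; the 1/5 allotted to Jolanta's branch passes to Jolanta's issue by representation.
The 1/5 is divided into 2 equal shares of 1/10 among Urszula, Waclaw.
Urszula is living and takes 1/10.
Waclaw is living and takes 1/10.
Stanislawa is living and takes 1/5.
Pelagia is living and takes 1/5.
Nadia is living and takes 1/5.
Halina is living and takes 1/5.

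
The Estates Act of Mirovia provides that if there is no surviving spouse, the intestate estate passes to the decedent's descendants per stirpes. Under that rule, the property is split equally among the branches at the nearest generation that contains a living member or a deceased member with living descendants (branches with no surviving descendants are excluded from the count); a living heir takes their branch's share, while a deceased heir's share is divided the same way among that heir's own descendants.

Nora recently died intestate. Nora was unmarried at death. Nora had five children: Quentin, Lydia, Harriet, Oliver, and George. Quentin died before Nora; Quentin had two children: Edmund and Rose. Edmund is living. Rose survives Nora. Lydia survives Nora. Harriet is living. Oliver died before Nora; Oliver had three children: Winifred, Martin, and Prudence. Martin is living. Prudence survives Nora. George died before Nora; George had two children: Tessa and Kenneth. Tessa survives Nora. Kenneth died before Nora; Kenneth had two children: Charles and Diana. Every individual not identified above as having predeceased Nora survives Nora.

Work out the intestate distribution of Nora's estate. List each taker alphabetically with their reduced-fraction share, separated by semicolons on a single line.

Charles 1/20; Diana 1/20; Edmund 1/10; Harriet 1/5; Lydia 1/5; Martin 1/15; Prudence 1/15; Rose 1/10; Tessa 1/10; Winifred 1/15

There is no surviving spouse, so the entire estate passes to Nora's descendants per stirpes.
The estate is divided into 5 equal shares of 1/5 among Quentin, Lydia, Harriet, Oliver, George.
Quentin predeceased; the 1/5 allotted to Quentin's branch passes to Quentin's issue by representation.
The 1/5 is divided into 2 equal shares of 1/10 among Edmund, Rose.
Edmund is living and takes 1/10.
Rose is living and takes 1/10.
Lydia is living and takes 1/5.
Harriet is living and takes 1/5.
Oliver predeceased; the 1/5 allotted to Oliver's branch passes to Oliver's issue by representation.
The 1/5 is divided into 3 equal shares of 1/15 among Winifred, Martin, Prudence.
Winifred is living and takes 1/15.
Martin is living and takes 1/15.
Prudence is living and takes 1/15.
George predeceased; the 1/5 allotted to George's branch passes to George's issue by representation.
The 1/5 is divided into 2 equal shares of 1/10 among Tessa, Kenneth.
Tessa is living and takes 1/10.
Kenneth predeceased; the 1/10 allotted to Kenneth's branch passes to Kenneth's issue by representation.
The 1/10 is divided into 2 equal shares of 1/20 among Charles, Diana.
Charles is living and takes 1/20.
Diana is living and takes 1/20.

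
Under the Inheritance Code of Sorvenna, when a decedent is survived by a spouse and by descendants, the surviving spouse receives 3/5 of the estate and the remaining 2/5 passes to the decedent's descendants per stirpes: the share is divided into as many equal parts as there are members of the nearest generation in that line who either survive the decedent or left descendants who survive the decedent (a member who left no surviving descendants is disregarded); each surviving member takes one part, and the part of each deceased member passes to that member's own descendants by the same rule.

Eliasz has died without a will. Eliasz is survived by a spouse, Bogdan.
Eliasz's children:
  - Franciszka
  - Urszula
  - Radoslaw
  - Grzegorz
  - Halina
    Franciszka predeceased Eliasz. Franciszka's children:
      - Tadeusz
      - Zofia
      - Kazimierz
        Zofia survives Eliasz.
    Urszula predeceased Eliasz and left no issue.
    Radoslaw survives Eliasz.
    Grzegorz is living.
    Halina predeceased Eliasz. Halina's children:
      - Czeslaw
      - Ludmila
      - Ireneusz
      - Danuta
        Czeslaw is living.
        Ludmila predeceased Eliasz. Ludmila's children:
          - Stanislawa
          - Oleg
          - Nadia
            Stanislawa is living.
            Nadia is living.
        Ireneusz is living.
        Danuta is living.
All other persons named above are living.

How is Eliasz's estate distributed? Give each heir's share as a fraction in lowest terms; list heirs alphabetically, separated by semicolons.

Bogdan, as surviving spouse, takes 3/5.
The remaining 2/5 passes to Eliasz's descendants per stirpes.
Urszula left no surviving issue, so that branch lapses and is disregarded.
The 2/5 is divided into 4 equal shares of 1/10 among Franciszka, Radoslaw, Grzegorz, Halina.
Franciszka predeceased; the 1/10 allotted to Franciszka's branch passes to Franciszka's issue by representation.
The 1/10 is divided into 3 equal shares of 1/30 among Tadeusz, Zofia, Kazimierz.
Tadeusz is living and takes 1/30.
Zofia is living and takes 1/30.
Kazimierz is living and takes 1/30.
Radoslaw is living and takes 1/10.
Grzegorz is living and takes 1/10.
Halina predeceased; the 1/10 allotted to Halina's branch passes to Halina's issue by representation.
The 1/10 is divided into 4 equal shares of 1/40 among Czeslaw, Ludmila, Ireneusz, Danuta.
Czeslaw is living and takes 1/40.
Ludmila predeceased; the 1/40 allotted to Ludmila's branch passes to Ludmila's issue by representation.
The 1/40 is divided into 3 equal shares of 1/120 among Stanislawa, Oleg, Nadia.
Stanislawa is living and takes 1/120.
Oleg is living and takes 1/120.
Nadia is living and takes 1/120.
Ireneusz is living and takes 1/40.
Danuta is living and takes 1/40.

Bogdan 3/5; Czeslaw 1/40; Danuta 1/40; Grzegorz 1/10; Ireneusz 1/40; Kazimierz 1/30; Nadia 1/120; Oleg 1/120; Radoslaw 1/10; Stanislawa 1/120; Tadeusz 1/30; Zofia 1/30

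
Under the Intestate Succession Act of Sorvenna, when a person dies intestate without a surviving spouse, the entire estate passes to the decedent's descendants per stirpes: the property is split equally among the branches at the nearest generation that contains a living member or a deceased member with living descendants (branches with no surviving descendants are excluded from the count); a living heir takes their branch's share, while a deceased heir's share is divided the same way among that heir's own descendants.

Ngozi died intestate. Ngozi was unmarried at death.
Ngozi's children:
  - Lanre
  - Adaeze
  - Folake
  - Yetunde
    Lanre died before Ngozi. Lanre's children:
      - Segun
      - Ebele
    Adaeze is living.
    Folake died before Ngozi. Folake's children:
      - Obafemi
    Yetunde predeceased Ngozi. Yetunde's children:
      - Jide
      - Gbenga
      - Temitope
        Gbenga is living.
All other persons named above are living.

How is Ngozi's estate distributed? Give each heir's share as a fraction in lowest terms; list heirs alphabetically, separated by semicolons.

Adaeze 1/4; Ebele 1/8; Gbenga 1/12; Jide 1/12; Obafemi 1/4; Segun 1/8; Temitope 1/12

There is no surviving spouse, so the entire estate passes to Ngozi's descendants per stirpes.
The estate is divided into 4 equal shares of 1/4 among Lanre, Adaeze, Folake, Yetunde.
Lanre predeceased; the 1/4 allotted to Lanre's branch passes to Lanre's issue by representation.
The 1/4 is divided into 2 equal shares of 1/8 among Segun, Ebele.
Segun is living and takes 1/8.
Ebele is living and takes 1/8.
Adaeze is living and takes 1/4.
Folake predeceased; the 1/4 allotted to Folake's branch passes to Folake's issue by representation.
Obafemi is the sole taker at this level and receives the full 1/4.
Yetunde predeceased; the 1/4 allotted to Yetunde's branch passes to Yetunde's issue by representation.
The 1/4 is divided into 3 equal shares of 1/12 among Jide, Gbenga, Temitope.
Jide is living and takes 1/12.
Gbenga is living and takes 1/12.
Temitope is living and takes 1/12.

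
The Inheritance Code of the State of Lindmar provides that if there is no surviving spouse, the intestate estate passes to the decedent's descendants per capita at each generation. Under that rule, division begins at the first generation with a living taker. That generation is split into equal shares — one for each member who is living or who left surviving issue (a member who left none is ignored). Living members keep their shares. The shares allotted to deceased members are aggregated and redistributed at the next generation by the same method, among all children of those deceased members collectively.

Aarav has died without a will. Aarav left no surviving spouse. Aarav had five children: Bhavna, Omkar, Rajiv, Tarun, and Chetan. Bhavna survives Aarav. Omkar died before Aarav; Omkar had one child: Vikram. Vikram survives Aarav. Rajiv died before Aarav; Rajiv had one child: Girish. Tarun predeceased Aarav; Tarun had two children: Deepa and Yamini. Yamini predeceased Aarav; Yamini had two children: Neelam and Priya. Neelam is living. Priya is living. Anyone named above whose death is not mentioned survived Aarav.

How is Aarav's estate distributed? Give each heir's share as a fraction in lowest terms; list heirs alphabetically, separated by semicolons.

There is no surviving spouse, so the entire estate passes to Aarav's descendants per capita at each generation.
At generation 1 (Bhavna, Omkar, Rajiv, Tarun, Chetan) there are 5 shares of (1)/5 = 1/5 each.
Living: Bhavna and Chetan — each takes 1/5.
Deceased: Omkar, Rajiv, and Tarun. Their combined 3/5 is pooled and carried to generation 2.
At generation 2 (Vikram, Girish, Deepa, Yamini) there are 4 shares of (3/5)/4 = 3/20 each.
Living: Vikram, Girish, and Deepa — each takes 3/20.
Deceased: Yamini. That 3/20 share is carried to generation 3.
At generation 3 (Neelam, Priya) there are 2 shares of (3/20)/2 = 3/40 each.
Living: Neelam and Priya — each takes 3/40.

Bhavna 1/5; Chetan 1/5; Deepa 3/20; Girish 3/20; Neelam 3/40; Priya 3/40; Vikram 3/20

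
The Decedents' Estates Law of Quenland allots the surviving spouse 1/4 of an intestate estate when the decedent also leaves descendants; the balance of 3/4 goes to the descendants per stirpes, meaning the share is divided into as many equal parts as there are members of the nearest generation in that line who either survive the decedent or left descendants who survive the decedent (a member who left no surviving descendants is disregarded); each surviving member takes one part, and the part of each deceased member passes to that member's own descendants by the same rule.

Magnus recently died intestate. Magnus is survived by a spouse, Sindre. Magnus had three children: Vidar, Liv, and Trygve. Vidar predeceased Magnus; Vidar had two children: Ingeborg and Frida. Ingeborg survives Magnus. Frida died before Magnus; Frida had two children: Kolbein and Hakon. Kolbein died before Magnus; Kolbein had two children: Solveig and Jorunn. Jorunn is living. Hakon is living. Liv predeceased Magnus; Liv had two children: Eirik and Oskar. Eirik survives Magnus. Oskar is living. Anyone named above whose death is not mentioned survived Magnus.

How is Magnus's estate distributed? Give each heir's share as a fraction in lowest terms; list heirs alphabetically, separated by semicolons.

Eirik 1/8; Hakon 1/16; Ingeborg 1/8; Jorunn 1/32; Oskar 1/8; Sindre 1/4; Solveig 1/32; Trygve 1/4

Sindre, as surviving spouse, takes 1/4.
The remaining 3/4 passes to Magnus's descendants per stirpes.
The 3/4 is divided into 3 equal shares of 1/4 among Vidar, Liv, Trygve.
Vidar predeceased; the 1/4 allotted to Vidar's branch passes to Vidar's issue by representation.
The 1/4 is divided into 2 equal shares of 1/8 among Ingeborg, Frida.
Ingeborg is living and takes 1/8.
Frida predeceased; the 1/8 allotted to Frida's branch passes to Frida's issue by representation.
The 1/8 is divided into 2 equal shares of 1/16 among Kolbein, Hakon.
Kolbein predeceased; the 1/16 allotted to Kolbein's branch passes to Kolbein's issue by representation.
The 1/16 is divided into 2 equal shares of 1/32 among Solveig, Jorunn.
Solveig is living and takes 1/32.
Jorunn is living and takes 1/32.
Hakon is living and takes 1/16.
Liv predeceased; the 1/4 allotted to Liv's branch passes to Liv's issue by representation.
The 1/4 is divided into 2 equal shares of 1/8 among Eirik, Oskar.
Eirik is living and takes 1/8.
Oskar is living and takes 1/8.
Trygve is living and takes 1/4.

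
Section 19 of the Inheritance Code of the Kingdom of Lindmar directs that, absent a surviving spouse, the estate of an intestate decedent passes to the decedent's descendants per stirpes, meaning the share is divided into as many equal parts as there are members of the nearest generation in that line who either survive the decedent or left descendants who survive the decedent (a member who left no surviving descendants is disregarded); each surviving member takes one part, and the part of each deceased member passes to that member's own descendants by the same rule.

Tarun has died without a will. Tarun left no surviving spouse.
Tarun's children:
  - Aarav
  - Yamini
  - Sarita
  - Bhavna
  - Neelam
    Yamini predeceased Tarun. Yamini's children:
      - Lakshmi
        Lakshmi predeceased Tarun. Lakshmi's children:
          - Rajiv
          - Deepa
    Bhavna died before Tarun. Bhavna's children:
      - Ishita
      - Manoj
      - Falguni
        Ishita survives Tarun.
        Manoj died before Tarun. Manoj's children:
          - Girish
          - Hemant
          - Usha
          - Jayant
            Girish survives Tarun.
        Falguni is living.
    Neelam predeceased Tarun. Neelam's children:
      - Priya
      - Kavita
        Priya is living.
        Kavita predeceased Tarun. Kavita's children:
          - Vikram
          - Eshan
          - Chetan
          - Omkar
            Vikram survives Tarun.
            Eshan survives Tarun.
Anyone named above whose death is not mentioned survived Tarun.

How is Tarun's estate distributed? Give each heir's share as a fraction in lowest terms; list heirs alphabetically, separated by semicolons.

There is no surviving spouse, so the entire estate passes to Tarun's descendants per stirpes.
The estate is divided into 5 equal shares of 1/5 among Aarav, Yamini, Sarita, Bhavna, Neelam.
Aarav is living and takes 1/5.
Yamini predeceased; the 1/5 allotted to Yamini's branch passes to Yamini's issue by representation.
Lakshmi's line is the sole branch at this level, so the full 1/5 passes to Lakshmi's issue by representation.
The 1/5 is divided into 2 equal shares of 1/10 among Rajiv, Deepa.
Rajiv is living and takes 1/10.
Deepa is living and takes 1/10.
Sarita is living and takes 1/5.
Bhavna predeceased; the 1/5 allotted to Bhavna's branch passes to Bhavna's issue by representation.
The 1/5 is divided into 3 equal shares of 1/15 among Ishita, Manoj, Falguni.
Ishita is living and takes 1/15.
Manoj predeceased; the 1/15 allotted to Manoj's branch passes to Manoj's issue by representation.
The 1/15 is divided into 4 equal shares of 1/60 among Girish, Hemant, Usha, Jayant.
Girish is living and takes 1/60.
Hemant is living and takes 1/60.
Usha is living and takes 1/60.
Jayant is living and takes 1/60.
Falguni is living and takes 1/15.
Neelam predeceased; the 1/5 allotted to Neelam's branch passes to Neelam's issue by representation.
The 1/5 is divided into 2 equal shares of 1/10 among Priya, Kavita.
Priya is living and takes 1/10.
Kavita predeceased; the 1/10 allotted to Kavita's branch passes to Kavita's issue by representation.
The 1/10 is divided into 4 equal shares of 1/40 among Vikram, Eshan, Chetan, Omkar.
Vikram is living and takes 1/40.
Eshan is living and takes 1/40.
Chetan is living and takes 1/40.
Omkar is living and takes 1/40.

Aarav 1/5; Chetan 1/40; Deepa 1/10; Eshan 1/40; Falguni 1/15; Girish 1/60; Hemant 1/60; Ishita 1/15; Jayant 1/60; Omkar 1/40; Priya 1/10; Rajiv 1/10; Sarita 1/5; Usha 1/60; Vikram 1/40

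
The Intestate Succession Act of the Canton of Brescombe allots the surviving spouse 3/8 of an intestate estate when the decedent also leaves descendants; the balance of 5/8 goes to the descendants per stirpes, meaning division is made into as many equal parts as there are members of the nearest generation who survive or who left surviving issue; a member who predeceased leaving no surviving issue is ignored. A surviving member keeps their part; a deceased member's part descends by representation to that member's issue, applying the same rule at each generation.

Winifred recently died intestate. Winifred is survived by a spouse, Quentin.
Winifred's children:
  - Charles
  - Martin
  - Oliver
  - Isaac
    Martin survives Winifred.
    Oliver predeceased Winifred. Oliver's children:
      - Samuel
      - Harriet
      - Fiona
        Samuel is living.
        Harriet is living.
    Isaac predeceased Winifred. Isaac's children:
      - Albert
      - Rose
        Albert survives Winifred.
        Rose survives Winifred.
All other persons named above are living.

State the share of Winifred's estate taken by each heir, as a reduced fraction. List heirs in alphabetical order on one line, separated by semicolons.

Quentin, as surviving spouse, takes 3/8.
The remaining 5/8 passes to Winifred's descendants per stirpes.
The 5/8 is divided into 4 equal shares of 5/32 among Charles, Martin, Oliver, Isaac.
Charles is living and takes 5/32.
Martin is living and takes 5/32.
Oliver predeceased; the 5/32 allotted to Oliver's branch passes to Oliver's issue by representation.
The 5/32 is divided into 3 equal shares of 5/96 among Samuel, Harriet, Fiona.
Samuel is living and takes 5/96.
Harriet is living and takes 5/96.
Fiona is living and takes 5/96.
Isaac predeceased; the 5/32 allotted to Isaac's branch passes to Isaac's issue by representation.
The 5/32 is divided into 2 equal shares of 5/64 among Albert, Rose.
Albert is living and takes 5/64.
Rose is living and takes 5/64.

Albert 5/64; Charles 5/32; Fiona 5/96; Harriet 5/96; Martin 5/32; Quentin 3/8; Rose 5/64; Samuel 5/96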